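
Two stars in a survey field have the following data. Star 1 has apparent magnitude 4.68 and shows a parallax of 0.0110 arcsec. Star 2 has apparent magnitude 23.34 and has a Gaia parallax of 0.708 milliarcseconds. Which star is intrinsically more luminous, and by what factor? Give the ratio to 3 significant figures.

Star 1: d = 1/p = 1/0.0110″ = 90.91 pc
Star 1: M = m − 5 log₁₀ d + 5 = 4.68 − 5·1.9586 + 5 = -0.113
Star 2: p = 0.708 mas = 7.08×10^-4″ → d = 1/p = 1412 pc
Star 2: M = m − 5 log₁₀ d + 5 = 23.34 − 5·3.1500 + 5 = 12.590
ΔM = M_1 − M_2 = -0.113 − (12.590) = -12.703; smaller M is more luminous → Star 1.
L ratio = 10^(0.4 |ΔM|) = 10^5.081 = 120600

Star 1 is more luminous, by a factor of 121000.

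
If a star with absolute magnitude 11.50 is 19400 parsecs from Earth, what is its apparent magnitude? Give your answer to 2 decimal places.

m = M + 5 log₁₀ d − 5 = 11.50 + 5·4.2878 − 5 = 27.939

m ≈ 27.94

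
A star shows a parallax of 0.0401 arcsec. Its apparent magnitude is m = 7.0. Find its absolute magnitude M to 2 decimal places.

M ≈ 5.02

d = 1/p = 1/0.0401″ = 24.94 pc
5 log₁₀(d/10 pc) = 5 log₁₀(24.94) − 5 = 1.984
M = m − 5 log₁₀(d/10) = 7.0 − 1.984 = 5.016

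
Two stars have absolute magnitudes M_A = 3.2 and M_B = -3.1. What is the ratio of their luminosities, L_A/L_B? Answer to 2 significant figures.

ΔM = M_A − M_B = 6.3
L_A/L_B = 10^(−0.4 ΔM) = 10^-2.520 = 3.020×10^-3

L_A/L_B ≈ 3.0×10^-3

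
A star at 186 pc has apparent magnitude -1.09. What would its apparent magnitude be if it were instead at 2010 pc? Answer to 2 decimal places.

m ≈ 4.08

Flux ∝ 1/d², so Δm = 5 log₁₀(d₂/d₁) = 5 log₁₀(2010/186) = 5.168
m₂ = m₁ + Δm = -1.09 + (5.168) = 4.078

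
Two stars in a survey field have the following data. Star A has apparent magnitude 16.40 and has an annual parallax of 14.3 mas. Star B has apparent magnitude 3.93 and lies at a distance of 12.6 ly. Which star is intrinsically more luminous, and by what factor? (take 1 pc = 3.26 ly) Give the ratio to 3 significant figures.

Star A: p = 14.3 mas = 0.0143″ → d = 1/p = 69.93 pc
Star A: M = m − 5 log₁₀ d + 5 = 16.40 − 5·1.8447 + 5 = 12.177
Star B: d = 12.6 ly / 3.26 = 3.865 pc
Star B: M = m − 5 log₁₀ d + 5 = 3.93 − 5·0.5872 + 5 = 5.994
ΔM = M_A − M_B = 12.177 − (5.994) = 6.182; smaller M is more luminous → Star B.
L ratio = 10^(0.4 |ΔM|) = 10^2.473 = 297.2

Star B is more luminous, by a factor of 297.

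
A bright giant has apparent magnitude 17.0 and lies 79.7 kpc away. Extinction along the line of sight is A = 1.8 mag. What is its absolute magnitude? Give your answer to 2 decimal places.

M ≈ -4.31

d = 79.7 kpc = 79700 pc
5 log₁₀(d/10 pc) = 5 log₁₀(79700) − 5 = 19.507
M = m − 5 log₁₀(d/10) − A = 17.0 − 19.507 − 1.8 = -4.307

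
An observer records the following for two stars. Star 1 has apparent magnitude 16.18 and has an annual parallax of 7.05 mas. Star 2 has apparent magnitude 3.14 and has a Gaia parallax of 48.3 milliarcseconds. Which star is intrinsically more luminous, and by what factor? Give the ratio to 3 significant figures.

Star 2 is more luminous, by a factor of 3500.

Star 1: p = 7.05 mas = 7.05×10^-3″ → d = 1/p = 141.8 pc
Star 1: M = m − 5 log₁₀ d + 5 = 16.18 − 5·2.1518 + 5 = 10.421
Star 2: p = 48.3 mas = 0.0483″ → d = 1/p = 20.70 pc
Star 2: M = m − 5 log₁₀ d + 5 = 3.14 − 5·1.3161 + 5 = 1.560
ΔM = M_1 − M_2 = 10.421 − (1.560) = 8.861; smaller M is more luminous → Star 2.
L ratio = 10^(0.4 |ΔM|) = 10^3.544 = 3503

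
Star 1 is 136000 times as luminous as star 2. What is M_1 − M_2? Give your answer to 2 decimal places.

M_1 − M_2 ≈ -12.83

Pogson: ΔM = −2.5 log₁₀(ratio) = −2.5 log₁₀(136000) = −2.5 × 5.1335 = -12.834
Star 1 is brighter, so it has the smaller magnitude: the difference is negative.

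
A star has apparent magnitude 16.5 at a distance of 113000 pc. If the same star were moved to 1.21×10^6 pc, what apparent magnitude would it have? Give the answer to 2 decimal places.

Flux ∝ 1/d², so Δm = 5 log₁₀(d₂/d₁) = 5 log₁₀(1.21×10^6/113000) = 5.149
m₂ = m₁ + Δm = 16.5 + (5.149) = 21.649

m ≈ 21.65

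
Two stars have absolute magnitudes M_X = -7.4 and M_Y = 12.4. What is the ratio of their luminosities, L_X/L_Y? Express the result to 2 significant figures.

L_X/L_Y ≈ 8.3×10^7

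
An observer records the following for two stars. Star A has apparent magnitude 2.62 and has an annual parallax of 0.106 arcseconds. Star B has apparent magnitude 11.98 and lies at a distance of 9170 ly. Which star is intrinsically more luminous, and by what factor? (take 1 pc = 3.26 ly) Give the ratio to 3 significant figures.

Star B is more luminous, by a factor of 16.0.

Star A: d = 1/p = 1/0.106″ = 9.434 pc
Star A: M = m − 5 log₁₀ d + 5 = 2.62 − 5·0.9747 + 5 = 2.747
Star B: d = 9170 ly / 3.26 = 2813 pc
Star B: M = m − 5 log₁₀ d + 5 = 11.98 − 5·3.4492 + 5 = -0.266
ΔM = M_A − M_B = 2.747 − (-0.266) = 3.012; smaller M is more luminous → Star B.
L ratio = 10^(0.4 |ΔM|) = 10^1.205 = 16.03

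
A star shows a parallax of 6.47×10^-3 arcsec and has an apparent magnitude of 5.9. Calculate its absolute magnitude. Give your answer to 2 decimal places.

M ≈ -0.05

d = 1/p = 1/6.47×10^-3″ = 154.6 pc
5 log₁₀(d/10 pc) = 5 log₁₀(154.6) − 5 = 5.945
M = m − 5 log₁₀(d/10) = 5.9 − 5.945 = -0.045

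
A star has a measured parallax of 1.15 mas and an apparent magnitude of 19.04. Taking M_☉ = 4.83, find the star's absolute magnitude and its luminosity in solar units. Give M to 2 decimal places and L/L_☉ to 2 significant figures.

M ≈ 9.34; L/L_☉ ≈ 0.016

d = 1/p = 1000/1.15 mas = 869.6 pc
M = m − 5 log₁₀ d + 5 = 19.04 − 5·2.9393 + 5 = 9.343
M − M_☉ = 9.343 − 4.83 = 4.513
L/L_☉ = 10^(−0.4 × 4.513) = 0.01565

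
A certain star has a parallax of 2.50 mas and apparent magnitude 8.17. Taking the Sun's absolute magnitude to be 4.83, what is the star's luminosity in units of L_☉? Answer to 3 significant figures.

d = 1/p = 1000/2.50 mas = 400.0 pc
M = m − 5 log₁₀ d + 5 = 8.17 − 5·2.6021 + 5 = 0.160
M − M_☉ = 0.160 − 4.83 = -4.670
L/L_☉ = 10^(−0.4 × -4.670) = 73.81

L/L_☉ ≈ 73.8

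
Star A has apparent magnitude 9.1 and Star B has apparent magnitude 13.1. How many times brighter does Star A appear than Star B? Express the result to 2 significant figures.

Magnitude difference = -4.0
Flux ratio = 10^(−0.4 Δm) = 10^(−0.4 × -4.0) = 10^1.600 = 39.81

40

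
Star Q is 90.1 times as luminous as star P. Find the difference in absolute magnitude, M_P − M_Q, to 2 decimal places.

M_P − M_Q ≈ 4.89

Pogson: ΔM = −2.5 log₁₀(ratio) = −2.5 log₁₀(90.1) = −2.5 × 1.9547 = -4.887
Star Q is brighter so has the smaller magnitude: M_P − M_Q is positive.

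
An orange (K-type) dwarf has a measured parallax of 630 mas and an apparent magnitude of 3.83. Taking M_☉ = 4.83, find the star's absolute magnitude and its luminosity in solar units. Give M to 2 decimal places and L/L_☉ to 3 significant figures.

M ≈ 7.83; L/L_☉ ≈ 0.0633

d = 1/p = 1000/630 mas = 1.587 pc
M = m − 5 log₁₀ d + 5 = 3.83 − 5·0.2007 + 5 = 7.827
M − M_☉ = 7.827 − 4.83 = 2.997
L/L_☉ = 10^(−0.4 × 2.997) = 0.06329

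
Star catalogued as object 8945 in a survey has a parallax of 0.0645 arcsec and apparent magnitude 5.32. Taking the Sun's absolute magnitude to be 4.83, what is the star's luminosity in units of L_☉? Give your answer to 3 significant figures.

L/L_☉ ≈ 1.53

d = 1/p = 1/0.0645″ = 15.50 pc
M = m − 5 log₁₀ d + 5 = 5.32 − 5·1.1904 + 5 = 4.368
M − M_☉ = 4.368 − 4.83 = -0.462
L/L_☉ = 10^(−0.4 × -0.462) = 1.531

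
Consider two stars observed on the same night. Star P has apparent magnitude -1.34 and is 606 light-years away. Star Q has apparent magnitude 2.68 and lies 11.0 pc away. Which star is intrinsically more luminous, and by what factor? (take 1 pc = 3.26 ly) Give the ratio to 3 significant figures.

Star P is more luminous, by a factor of 11600.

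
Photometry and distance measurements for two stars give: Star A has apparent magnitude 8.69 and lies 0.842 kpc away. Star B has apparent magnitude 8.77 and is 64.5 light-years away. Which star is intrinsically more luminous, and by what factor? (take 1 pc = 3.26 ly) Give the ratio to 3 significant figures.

Star A is more luminous, by a factor of 1950.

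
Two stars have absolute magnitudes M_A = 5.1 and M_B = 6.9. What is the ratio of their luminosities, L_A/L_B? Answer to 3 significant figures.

L_A/L_B ≈ 5.25

ΔM = M_A − M_B = -1.8
L_A/L_B = 10^(−0.4 ΔM) = 10^0.720 = 5.248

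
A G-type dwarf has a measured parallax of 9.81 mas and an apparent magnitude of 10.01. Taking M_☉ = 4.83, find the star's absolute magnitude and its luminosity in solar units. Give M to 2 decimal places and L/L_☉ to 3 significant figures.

M ≈ 4.97; L/L_☉ ≈ 0.880

d = 1/p = 1000/9.81 mas = 101.9 pc
M = m − 5 log₁₀ d + 5 = 10.01 − 5·2.0083 + 5 = 4.968
M − M_☉ = 4.968 − 4.83 = 0.138
L/L_☉ = 10^(−0.4 × 0.138) = 0.8804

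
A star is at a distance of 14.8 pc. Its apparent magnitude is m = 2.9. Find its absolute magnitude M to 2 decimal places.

M ≈ 2.05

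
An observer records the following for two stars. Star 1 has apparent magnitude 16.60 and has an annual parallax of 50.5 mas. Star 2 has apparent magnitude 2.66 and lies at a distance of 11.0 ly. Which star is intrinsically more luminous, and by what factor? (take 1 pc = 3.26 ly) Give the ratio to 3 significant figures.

Star 2 is more luminous, by a factor of 10900.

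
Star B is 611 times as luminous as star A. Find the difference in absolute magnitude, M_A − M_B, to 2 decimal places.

M_A − M_B ≈ 6.97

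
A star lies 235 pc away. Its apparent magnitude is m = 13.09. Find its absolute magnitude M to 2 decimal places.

5 log₁₀(d/10 pc) = 5 log₁₀(235.0) − 5 = 6.855
M = m − 5 log₁₀(d/10) = 13.09 − 6.855 = 6.235

M ≈ 6.23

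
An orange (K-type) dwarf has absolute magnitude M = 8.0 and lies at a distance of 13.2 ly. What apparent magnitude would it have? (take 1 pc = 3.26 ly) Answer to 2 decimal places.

d = 13.2 ly / 3.26 = 4.049 pc
m = M + 5 log₁₀ d − 5 = 8.0 + 5·0.6074 − 5 = 6.037

m ≈ 6.04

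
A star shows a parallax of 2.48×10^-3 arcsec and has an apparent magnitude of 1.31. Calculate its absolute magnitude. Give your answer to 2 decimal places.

M ≈ -6.72

d = 1/p = 1/2.48×10^-3″ = 403.2 pc
5 log₁₀(d/10 pc) = 5 log₁₀(403.2) − 5 = 8.028
M = m − 5 log₁₀(d/10) = 1.31 − 8.028 = -6.718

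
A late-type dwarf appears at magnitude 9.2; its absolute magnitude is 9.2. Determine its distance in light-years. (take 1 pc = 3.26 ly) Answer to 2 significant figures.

μ = m − M = 0.000
m − M = 5 log₁₀ d − 5
log₁₀ d = (m − M)/5 + 1 = 1.0000
d = 10^1.0000 = 10.00 pc
= 32.60 ly

d ≈ 33 ly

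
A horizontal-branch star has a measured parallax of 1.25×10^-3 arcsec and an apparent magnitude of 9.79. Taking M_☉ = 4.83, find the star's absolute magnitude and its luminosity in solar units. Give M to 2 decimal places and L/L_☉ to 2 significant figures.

d = 1/p = 1/1.25×10^-3″ = 800.0 pc
M = m − 5 log₁₀ d + 5 = 9.79 − 5·2.9031 + 5 = 0.275
M − M_☉ = 0.275 − 4.83 = -4.555
L/L_☉ = 10^(−0.4 × -4.555) = 66.40

M ≈ 0.27; L/L_☉ ≈ 66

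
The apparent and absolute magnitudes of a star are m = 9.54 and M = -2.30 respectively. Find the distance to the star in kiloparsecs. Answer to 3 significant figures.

d ≈ 2.33 kpc

μ = m − M = 11.840
m − M = 5 log₁₀ d − 5
log₁₀ d = (m − M)/5 + 1 = 3.3680
d = 10^3.3680 = 2333 pc
= 2.333 kpc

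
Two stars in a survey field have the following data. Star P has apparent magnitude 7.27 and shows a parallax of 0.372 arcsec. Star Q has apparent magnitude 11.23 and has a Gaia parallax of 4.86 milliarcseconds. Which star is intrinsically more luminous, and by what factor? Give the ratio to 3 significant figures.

Star Q is more luminous, by a factor of 153.

Star P: d = 1/p = 1/0.372″ = 2.688 pc
Star P: M = m − 5 log₁₀ d + 5 = 7.27 − 5·0.4295 + 5 = 10.123
Star Q: p = 4.86 mas = 4.86×10^-3″ → d = 1/p = 205.8 pc
Star Q: M = m − 5 log₁₀ d + 5 = 11.23 − 5·2.3134 + 5 = 4.663
ΔM = M_P − M_Q = 10.123 − (4.663) = 5.460; smaller M is more luminous → Star Q.
L ratio = 10^(0.4 |ΔM|) = 10^2.184 = 152.7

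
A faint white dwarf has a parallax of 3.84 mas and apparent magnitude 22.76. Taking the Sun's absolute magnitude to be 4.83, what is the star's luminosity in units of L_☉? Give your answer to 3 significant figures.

d = 1/p = 1000/3.84 mas = 260.4 pc
M = m − 5 log₁₀ d + 5 = 22.76 − 5·2.4157 + 5 = 15.682
M − M_☉ = 15.682 − 4.83 = 10.852
L/L_☉ = 10^(−0.4 × 10.852) = 4.564×10^-5

L/L_☉ ≈ 4.56×10^-5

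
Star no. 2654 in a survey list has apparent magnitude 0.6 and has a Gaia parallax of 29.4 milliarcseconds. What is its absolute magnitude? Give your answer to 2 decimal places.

p = 29.4 mas = 0.0294″ → d = 1/p = 34.01 pc
5 log₁₀(d/10 pc) = 5 log₁₀(34.01) − 5 = 2.658
M = m − 5 log₁₀(d/10) = 0.6 − 2.658 = -2.058

M ≈ -2.06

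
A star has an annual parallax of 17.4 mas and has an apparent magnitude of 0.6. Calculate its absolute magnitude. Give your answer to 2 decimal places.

M ≈ -3.20

p = 17.4 mas = 0.0174″ → d = 1/p = 57.47 pc
5 log₁₀(d/10 pc) = 5 log₁₀(57.47) − 5 = 3.797
M = m − 5 log₁₀(d/10) = 0.6 − 3.797 = -3.197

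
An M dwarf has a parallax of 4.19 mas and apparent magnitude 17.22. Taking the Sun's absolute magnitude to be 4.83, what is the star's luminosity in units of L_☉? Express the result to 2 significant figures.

d = 1/p = 1000/4.19 mas = 238.7 pc
M = m − 5 log₁₀ d + 5 = 17.22 − 5·2.3778 + 5 = 10.331
M − M_☉ = 10.331 − 4.83 = 5.501
L/L_☉ = 10^(−0.4 × 5.501) = 6.303×10^-3

L/L_☉ ≈ 6.3×10^-3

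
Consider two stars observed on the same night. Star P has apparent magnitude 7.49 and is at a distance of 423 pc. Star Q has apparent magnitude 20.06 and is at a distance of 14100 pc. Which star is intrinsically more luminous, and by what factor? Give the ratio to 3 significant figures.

Star P is more luminous, by a factor of 96.0.

Star P: M = m − 5 log₁₀ d + 5 = 7.49 − 5·2.6263 + 5 = -0.642
Star Q: M = m − 5 log₁₀ d + 5 = 20.06 − 5·4.1492 + 5 = 4.314
ΔM = M_P − M_Q = -0.642 − (4.314) = -4.956; smaller M is more luminous → Star P.
L ratio = 10^(0.4 |ΔM|) = 10^1.982 = 95.99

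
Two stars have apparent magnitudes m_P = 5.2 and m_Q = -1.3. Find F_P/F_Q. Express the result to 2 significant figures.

Magnitude difference = 6.5
Flux ratio = 10^(−0.4 Δm) = 10^(−0.4 × 6.5) = 10^-2.600 = 2.512×10^-3

F_P/F_Q ≈ 2.5×10^-3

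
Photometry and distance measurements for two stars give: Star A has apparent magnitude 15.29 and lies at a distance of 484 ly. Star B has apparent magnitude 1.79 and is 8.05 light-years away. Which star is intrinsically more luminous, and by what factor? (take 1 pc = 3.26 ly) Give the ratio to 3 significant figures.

Star B is more luminous, by a factor of 69.5.

Star A: d = 484 ly / 3.26 = 148.5 pc
Star A: M = m − 5 log₁₀ d + 5 = 15.29 − 5·2.1716 + 5 = 9.432
Star B: d = 8.05 ly / 3.26 = 2.469 pc
Star B: M = m − 5 log₁₀ d + 5 = 1.79 − 5·0.3926 + 5 = 4.827
ΔM = M_A − M_B = 9.432 − (4.827) = 4.605; smaller M is more luminous → Star B.
L ratio = 10^(0.4 |ΔM|) = 10^1.842 = 69.49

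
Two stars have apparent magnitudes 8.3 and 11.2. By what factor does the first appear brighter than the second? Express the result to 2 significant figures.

14

Δm = 8.3 − (11.2) = -2.9
Flux ratio = 10^(−0.4 Δm) = 10^(−0.4 × -2.9) = 10^1.160 = 14.45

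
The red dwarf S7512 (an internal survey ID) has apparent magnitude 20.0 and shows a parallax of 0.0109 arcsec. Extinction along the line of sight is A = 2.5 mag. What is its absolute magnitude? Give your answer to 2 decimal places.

M ≈ 12.69

d = 1/p = 1/0.0109″ = 91.74 pc
5 log₁₀(d/10 pc) = 5 log₁₀(91.74) − 5 = 4.813
M = m − 5 log₁₀(d/10) − A = 20.0 − 4.813 − 2.5 = 12.687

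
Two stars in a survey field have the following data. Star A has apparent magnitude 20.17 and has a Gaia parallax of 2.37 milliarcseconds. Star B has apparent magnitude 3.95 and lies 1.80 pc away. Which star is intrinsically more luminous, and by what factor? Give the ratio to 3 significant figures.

Star B is more luminous, by a factor of 56.0.

Star A: p = 2.37 mas = 2.37×10^-3″ → d = 1/p = 421.9 pc
Star A: M = m − 5 log₁₀ d + 5 = 20.17 − 5·2.6253 + 5 = 12.044
Star B: M = m − 5 log₁₀ d + 5 = 3.95 − 5·0.2553 + 5 = 7.674
ΔM = M_A − M_B = 12.044 − (7.674) = 4.370; smaller M is more luminous → Star B.
L ratio = 10^(0.4 |ΔM|) = 10^1.748 = 55.98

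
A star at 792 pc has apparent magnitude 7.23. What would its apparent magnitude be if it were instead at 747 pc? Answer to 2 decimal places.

m ≈ 7.10

Flux ∝ 1/d², so Δm = 5 log₁₀(d₂/d₁) = 5 log₁₀(747/792) = -0.127
m₂ = m₁ + Δm = 7.23 + (-0.127) = 7.103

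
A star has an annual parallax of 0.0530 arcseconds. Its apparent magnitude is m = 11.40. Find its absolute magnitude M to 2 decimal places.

M ≈ 10.02

d = 1/p = 1/0.0530″ = 18.87 pc
5 log₁₀(d/10 pc) = 5 log₁₀(18.87) − 5 = 1.379
M = m − 5 log₁₀(d/10) = 11.40 − 1.379 = 10.021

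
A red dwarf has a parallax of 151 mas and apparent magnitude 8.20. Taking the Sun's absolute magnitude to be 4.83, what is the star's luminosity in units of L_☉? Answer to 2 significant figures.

L/L_☉ ≈ 0.020

d = 1/p = 1000/151 mas = 6.623 pc
M = m − 5 log₁₀ d + 5 = 8.20 − 5·0.8210 + 5 = 9.095
M − M_☉ = 9.095 − 4.83 = 4.265
L/L_☉ = 10^(−0.4 × 4.265) = 0.01968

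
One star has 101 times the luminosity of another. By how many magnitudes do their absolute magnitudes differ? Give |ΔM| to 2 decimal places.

|ΔM| ≈ 5.01

Pogson: ΔM = −2.5 log₁₀(ratio) = −2.5 log₁₀(101) = −2.5 × 2.0043 = -5.011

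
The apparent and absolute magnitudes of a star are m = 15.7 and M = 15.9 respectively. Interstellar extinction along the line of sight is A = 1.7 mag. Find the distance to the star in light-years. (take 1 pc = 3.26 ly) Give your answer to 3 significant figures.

d ≈ 13.6 ly

m − M = 5 log₁₀(d/10 pc) + A  ⇒  15.7 − (15.9) − 1.7 = 5 log₁₀(d/10)
-1.900 = 5 log₁₀(d/10)
log₁₀ d = (m − M − A)/5 + 1 = 0.6200
d = 10^0.6200 = 4.169 pc
= 13.59 ly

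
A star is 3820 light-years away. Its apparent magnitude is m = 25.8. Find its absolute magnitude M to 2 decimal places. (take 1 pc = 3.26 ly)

d = 3820 ly / 3.26 = 1172 pc
5 log₁₀(d/10 pc) = 5 log₁₀(1172) − 5 = 10.344
M = m − 5 log₁₀(d/10) = 25.8 − 10.344 = 15.456

M ≈ 15.46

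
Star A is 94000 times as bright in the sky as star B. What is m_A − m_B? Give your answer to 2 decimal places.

Pogson: Δm = −2.5 log₁₀(ratio) = −2.5 log₁₀(94000) = −2.5 × 4.9731 = -12.433
Star A is brighter, so it has the smaller magnitude: the difference is negative.

m_A − m_B ≈ -12.43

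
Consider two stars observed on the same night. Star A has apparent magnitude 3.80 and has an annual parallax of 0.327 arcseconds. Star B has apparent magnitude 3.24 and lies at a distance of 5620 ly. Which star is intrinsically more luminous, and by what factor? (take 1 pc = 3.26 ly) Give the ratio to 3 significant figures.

Star B is more luminous, by a factor of 532000.

Star A: d = 1/p = 1/0.327″ = 3.058 pc
Star A: M = m − 5 log₁₀ d + 5 = 3.80 − 5·0.4855 + 5 = 6.373
Star B: d = 5620 ly / 3.26 = 1724 pc
Star B: M = m − 5 log₁₀ d + 5 = 3.24 − 5·3.2365 + 5 = -7.943
ΔM = M_A − M_B = 6.373 − (-7.943) = 14.315; smaller M is more luminous → Star B.
L ratio = 10^(0.4 |ΔM|) = 10^5.726 = 532300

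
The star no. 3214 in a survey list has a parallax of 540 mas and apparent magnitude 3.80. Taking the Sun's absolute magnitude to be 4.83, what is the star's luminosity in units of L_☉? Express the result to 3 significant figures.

L/L_☉ ≈ 0.0886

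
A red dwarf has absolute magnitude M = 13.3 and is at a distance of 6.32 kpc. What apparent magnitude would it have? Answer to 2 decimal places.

m ≈ 27.30

d = 6.32 kpc = 6320 pc
m = M + 5 log₁₀ d − 5 = 13.3 + 5·3.8007 − 5 = 27.304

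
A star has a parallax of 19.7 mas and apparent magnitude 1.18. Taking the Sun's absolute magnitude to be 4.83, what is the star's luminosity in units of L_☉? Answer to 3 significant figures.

L/L_☉ ≈ 743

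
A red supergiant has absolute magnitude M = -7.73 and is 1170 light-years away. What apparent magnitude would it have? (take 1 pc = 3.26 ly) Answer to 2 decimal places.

d = 1170 ly / 3.26 = 358.9 pc
m = M + 5 log₁₀ d − 5 = -7.73 + 5·2.5550 − 5 = 0.045

m ≈ 0.04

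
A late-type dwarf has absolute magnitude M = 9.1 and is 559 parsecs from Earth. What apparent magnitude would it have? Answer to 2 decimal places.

m = M + 5 log₁₀ d − 5 = 9.1 + 5·2.7474 − 5 = 17.837

m ≈ 17.84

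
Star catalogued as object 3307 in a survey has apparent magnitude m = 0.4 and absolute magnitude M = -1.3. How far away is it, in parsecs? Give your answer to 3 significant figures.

d ≈ 21.9 pc

μ = m − M = 1.700
m − M = 5 log₁₀ d − 5
log₁₀ d = (m − M)/5 + 1 = 1.3400
d = 10^1.3400 = 21.88 pc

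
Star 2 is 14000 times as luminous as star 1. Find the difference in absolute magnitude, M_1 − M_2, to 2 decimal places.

M_1 − M_2 ≈ 10.37

Pogson: ΔM = −2.5 log₁₀(ratio) = −2.5 log₁₀(14000) = −2.5 × 4.1461 = -10.365
Star 2 is brighter so has the smaller magnitude: M_1 − M_2 is positive.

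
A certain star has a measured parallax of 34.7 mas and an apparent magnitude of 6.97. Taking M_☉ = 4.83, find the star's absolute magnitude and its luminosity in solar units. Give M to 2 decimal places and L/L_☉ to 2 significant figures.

M ≈ 4.67; L/L_☉ ≈ 1.2

d = 1/p = 1000/34.7 mas = 28.82 pc
M = m − 5 log₁₀ d + 5 = 6.97 − 5·1.4597 + 5 = 4.672
M − M_☉ = 4.672 − 4.83 = -0.158
L/L_☉ = 10^(−0.4 × -0.158) = 1.157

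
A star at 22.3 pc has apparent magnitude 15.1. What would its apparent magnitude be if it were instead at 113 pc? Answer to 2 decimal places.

Flux ∝ 1/d², so Δm = 5 log₁₀(d₂/d₁) = 5 log₁₀(113/22.3) = 3.524
m₂ = m₁ + Δm = 15.1 + (3.524) = 18.624

m ≈ 18.62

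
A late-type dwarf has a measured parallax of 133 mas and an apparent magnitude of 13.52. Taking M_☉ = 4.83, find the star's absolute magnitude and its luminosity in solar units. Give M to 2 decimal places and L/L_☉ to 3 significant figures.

M ≈ 14.14; L/L_☉ ≈ 1.89×10^-4

d = 1/p = 1000/133 mas = 7.519 pc
M = m − 5 log₁₀ d + 5 = 13.52 − 5·0.8761 + 5 = 14.139
M − M_☉ = 14.139 − 4.83 = 9.309
L/L_☉ = 10^(−0.4 × 9.309) = 1.889×10^-4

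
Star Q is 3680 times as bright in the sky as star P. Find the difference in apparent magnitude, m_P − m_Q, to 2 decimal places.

Pogson: Δm = −2.5 log₁₀(ratio) = −2.5 log₁₀(3680) = −2.5 × 3.5658 = -8.915
Star Q is brighter so has the smaller magnitude: m_P − m_Q is positive.

m_P − m_Q ≈ 8.91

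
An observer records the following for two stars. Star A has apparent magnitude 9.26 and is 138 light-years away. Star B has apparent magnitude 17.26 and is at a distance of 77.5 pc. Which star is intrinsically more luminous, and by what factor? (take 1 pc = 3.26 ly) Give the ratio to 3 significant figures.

Star A: d = 138 ly / 3.26 = 42.33 pc
Star A: M = m − 5 log₁₀ d + 5 = 9.26 − 5·1.6267 + 5 = 6.127
Star B: M = m − 5 log₁₀ d + 5 = 17.26 − 5·1.8893 + 5 = 12.813
ΔM = M_A − M_B = 6.127 − (12.813) = -6.687; smaller M is more luminous → Star A.
L ratio = 10^(0.4 |ΔM|) = 10^2.675 = 472.8

Star A is more luminous, by a factor of 473.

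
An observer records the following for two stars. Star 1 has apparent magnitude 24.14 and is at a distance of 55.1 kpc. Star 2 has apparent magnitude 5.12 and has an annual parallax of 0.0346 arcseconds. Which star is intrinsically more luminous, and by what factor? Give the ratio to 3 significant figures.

Star 2 is more luminous, by a factor of 11.2.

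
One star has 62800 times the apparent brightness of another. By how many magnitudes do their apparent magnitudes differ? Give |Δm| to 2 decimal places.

|Δm| ≈ 11.99

Pogson: Δm = −2.5 log₁₀(ratio) = −2.5 log₁₀(62800) = −2.5 × 4.7980 = -11.995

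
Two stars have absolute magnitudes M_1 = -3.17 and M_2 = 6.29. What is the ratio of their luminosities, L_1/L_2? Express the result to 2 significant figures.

ΔM = M_1 − M_2 = -9.46
L_1/L_2 = 10^(−0.4 ΔM) = 10^3.784 = 6081

L_1/L_2 ≈ 6100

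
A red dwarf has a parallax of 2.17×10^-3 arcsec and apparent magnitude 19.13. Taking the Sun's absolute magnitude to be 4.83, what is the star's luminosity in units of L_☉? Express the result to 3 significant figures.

L/L_☉ ≈ 4.05×10^-3

d = 1/p = 1/2.17×10^-3″ = 460.8 pc
M = m − 5 log₁₀ d + 5 = 19.13 − 5·2.6635 + 5 = 10.812
M − M_☉ = 10.812 − 4.83 = 5.982
L/L_☉ = 10^(−0.4 × 5.982) = 4.047×10^-3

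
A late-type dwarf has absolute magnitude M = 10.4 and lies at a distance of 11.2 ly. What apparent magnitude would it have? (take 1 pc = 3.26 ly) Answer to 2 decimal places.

m ≈ 8.08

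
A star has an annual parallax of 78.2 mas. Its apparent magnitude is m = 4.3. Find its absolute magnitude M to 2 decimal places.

M ≈ 3.77

p = 78.2 mas = 0.0782″ → d = 1/p = 12.79 pc
5 log₁₀(d/10 pc) = 5 log₁₀(12.79) − 5 = 0.534
M = m − 5 log₁₀(d/10) = 4.3 − 0.534 = 3.766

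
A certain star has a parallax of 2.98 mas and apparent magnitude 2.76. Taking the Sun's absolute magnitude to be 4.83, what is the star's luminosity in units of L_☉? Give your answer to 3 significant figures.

L/L_☉ ≈ 7580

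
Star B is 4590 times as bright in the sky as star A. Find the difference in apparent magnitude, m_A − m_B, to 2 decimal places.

m_A − m_B ≈ 9.15

Pogson: Δm = −2.5 log₁₀(ratio) = −2.5 log₁₀(4590) = −2.5 × 3.6618 = -9.155
Star B is brighter so has the smaller magnitude: m_A − m_B is positive.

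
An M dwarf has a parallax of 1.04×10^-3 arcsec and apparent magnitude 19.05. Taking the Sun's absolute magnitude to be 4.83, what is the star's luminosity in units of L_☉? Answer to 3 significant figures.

L/L_☉ ≈ 0.0190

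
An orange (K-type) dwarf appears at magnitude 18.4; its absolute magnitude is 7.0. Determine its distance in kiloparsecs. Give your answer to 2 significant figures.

d ≈ 1.9 kpc

Distance modulus: m − M = 18.4 − (7.0) = 11.400
m − M = 5 log₁₀ d − 5
log₁₀ d = (m − M)/5 + 1 = 3.2800
d = 10^3.2800 = 1905 pc
= 1.905 kpc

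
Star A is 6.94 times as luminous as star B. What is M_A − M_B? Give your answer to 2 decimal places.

M_A − M_B ≈ -2.10

Pogson: ΔM = −2.5 log₁₀(ratio) = −2.5 log₁₀(6.94) = −2.5 × 0.8414 = -2.103
Star A is brighter, so it has the smaller magnitude: the difference is negative.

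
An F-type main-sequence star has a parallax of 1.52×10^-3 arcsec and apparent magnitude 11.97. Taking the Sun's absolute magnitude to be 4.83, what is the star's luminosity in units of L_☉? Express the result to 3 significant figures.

L/L_☉ ≈ 6.03

d = 1/p = 1/1.52×10^-3″ = 657.9 pc
M = m − 5 log₁₀ d + 5 = 11.97 − 5·2.8182 + 5 = 2.879
M − M_☉ = 2.879 − 4.83 = -1.951
L/L_☉ = 10^(−0.4 × -1.951) = 6.030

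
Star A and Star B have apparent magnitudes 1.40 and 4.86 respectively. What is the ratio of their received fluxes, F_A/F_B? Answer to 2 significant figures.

F_A/F_B ≈ 24

Δm = 1.40 − (4.86) = -3.46
Flux ratio = 10^(−0.4 Δm) = 10^(−0.4 × -3.46) = 10^1.384 = 24.21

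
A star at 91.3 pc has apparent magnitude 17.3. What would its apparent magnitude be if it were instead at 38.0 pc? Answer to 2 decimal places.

Flux ∝ 1/d², so Δm = 5 log₁₀(d₂/d₁) = 5 log₁₀(38.0/91.3) = -1.903
m₂ = m₁ + Δm = 17.3 + (-1.903) = 15.397

m ≈ 15.40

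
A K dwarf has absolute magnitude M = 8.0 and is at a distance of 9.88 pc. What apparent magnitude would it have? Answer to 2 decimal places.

m ≈ 7.97

m = M + 5 log₁₀ d − 5 = 8.0 + 5·0.9948 − 5 = 7.974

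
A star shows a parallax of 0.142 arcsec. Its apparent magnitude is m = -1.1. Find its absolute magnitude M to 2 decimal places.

d = 1/p = 1/0.142″ = 7.042 pc
5 log₁₀(d/10 pc) = 5 log₁₀(7.042) − 5 = -0.761
M = m − 5 log₁₀(d/10) = -1.1 + 0.761 = -0.339

M ≈ -0.34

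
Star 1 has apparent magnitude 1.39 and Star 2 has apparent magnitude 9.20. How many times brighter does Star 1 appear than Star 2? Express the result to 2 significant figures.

1300

Δm = 1.39 − (9.20) = -7.81
Flux ratio = 10^(−0.4 Δm) = 10^(−0.4 × -7.81) = 10^3.124 = 1330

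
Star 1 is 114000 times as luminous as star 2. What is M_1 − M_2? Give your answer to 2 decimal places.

M_1 − M_2 ≈ -12.64

Pogson: ΔM = −2.5 log₁₀(ratio) = −2.5 log₁₀(114000) = −2.5 × 5.0569 = -12.642
Star 1 is brighter, so it has the smaller magnitude: the difference is negative.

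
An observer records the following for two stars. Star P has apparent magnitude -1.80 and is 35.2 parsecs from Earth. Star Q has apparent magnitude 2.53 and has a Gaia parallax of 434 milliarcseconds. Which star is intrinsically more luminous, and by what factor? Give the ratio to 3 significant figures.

Star P: M = m − 5 log₁₀ d + 5 = -1.80 − 5·1.5465 + 5 = -4.533
Star Q: p = 434 mas = 0.434″ → d = 1/p = 2.304 pc
Star Q: M = m − 5 log₁₀ d + 5 = 2.53 − 5·0.3625 + 5 = 5.717
ΔM = M_P − M_Q = -4.533 − (5.717) = -10.250; smaller M is more luminous → Star P.
L ratio = 10^(0.4 |ΔM|) = 10^4.100 = 12590

Star P is more luminous, by a factor of 12600.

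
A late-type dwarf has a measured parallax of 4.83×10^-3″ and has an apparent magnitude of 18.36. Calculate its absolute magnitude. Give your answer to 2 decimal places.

d = 1/p = 1/4.83×10^-3″ = 207.0 pc
5 log₁₀(d/10 pc) = 5 log₁₀(207.0) − 5 = 6.580
M = m − 5 log₁₀(d/10) = 18.36 − 6.580 = 11.780

M ≈ 11.78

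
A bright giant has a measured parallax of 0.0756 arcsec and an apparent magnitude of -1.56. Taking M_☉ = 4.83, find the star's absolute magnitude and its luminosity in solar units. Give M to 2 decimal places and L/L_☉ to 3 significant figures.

d = 1/p = 1/0.0756″ = 13.23 pc
M = m − 5 log₁₀ d + 5 = -1.56 − 5·1.1215 + 5 = -2.167
M − M_☉ = -2.167 − 4.83 = -6.997
L/L_☉ = 10^(−0.4 × -6.997) = 629.4

M ≈ -2.17; L/L_☉ ≈ 629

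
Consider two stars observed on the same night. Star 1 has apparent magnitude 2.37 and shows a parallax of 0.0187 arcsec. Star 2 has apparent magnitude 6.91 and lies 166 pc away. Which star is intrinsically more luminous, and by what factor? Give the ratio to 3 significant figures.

Star 1: d = 1/p = 1/0.0187″ = 53.48 pc
Star 1: M = m − 5 log₁₀ d + 5 = 2.37 − 5·1.7282 + 5 = -1.271
Star 2: M = m − 5 log₁₀ d + 5 = 6.91 − 5·2.2201 + 5 = 0.809
ΔM = M_1 − M_2 = -1.271 − (0.809) = -2.080; smaller M is more luminous → Star 1.
L ratio = 10^(0.4 |ΔM|) = 10^0.832 = 6.794

Star 1 is more luminous, by a factor of 6.79.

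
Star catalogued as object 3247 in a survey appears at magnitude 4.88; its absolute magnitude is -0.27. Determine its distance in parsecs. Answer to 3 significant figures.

μ = m − M = 5.150
m − M = 5 log₁₀ d − 5
log₁₀ d = (m − M)/5 + 1 = 2.0300
d = 10^2.0300 = 107.2 pc

d ≈ 107 pc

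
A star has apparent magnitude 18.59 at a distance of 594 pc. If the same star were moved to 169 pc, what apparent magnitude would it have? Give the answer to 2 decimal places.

Flux ∝ 1/d², so Δm = 5 log₁₀(d₂/d₁) = 5 log₁₀(169/594) = -2.729
m₂ = m₁ + Δm = 18.59 + (-2.729) = 15.861

m ≈ 15.86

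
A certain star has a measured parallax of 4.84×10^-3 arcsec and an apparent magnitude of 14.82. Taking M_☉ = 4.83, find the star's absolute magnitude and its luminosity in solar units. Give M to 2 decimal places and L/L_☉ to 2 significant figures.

M ≈ 8.24; L/L_☉ ≈ 0.043

d = 1/p = 1/4.84×10^-3″ = 206.6 pc
M = m − 5 log₁₀ d + 5 = 14.82 − 5·2.3152 + 5 = 8.244
M − M_☉ = 8.244 − 4.83 = 3.414
L/L_☉ = 10^(−0.4 × 3.414) = 0.04308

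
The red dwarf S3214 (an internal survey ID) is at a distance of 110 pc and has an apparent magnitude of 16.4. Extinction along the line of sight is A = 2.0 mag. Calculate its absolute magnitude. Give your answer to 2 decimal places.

5 log₁₀(d/10 pc) = 5 log₁₀(110.0) − 5 = 5.207
M = m − 5 log₁₀(d/10) − A = 16.4 − 5.207 − 2.0 = 9.193

M ≈ 9.19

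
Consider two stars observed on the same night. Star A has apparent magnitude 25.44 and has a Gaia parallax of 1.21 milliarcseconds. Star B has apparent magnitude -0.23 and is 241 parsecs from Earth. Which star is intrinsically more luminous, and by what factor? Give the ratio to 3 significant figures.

Star A: p = 1.21 mas = 1.21×10^-3″ → d = 1/p = 826.4 pc
Star A: M = m − 5 log₁₀ d + 5 = 25.44 − 5·2.9172 + 5 = 15.854
Star B: M = m − 5 log₁₀ d + 5 = -0.23 − 5·2.3820 + 5 = -7.140
ΔM = M_A − M_B = 15.854 − (-7.140) = 22.994; smaller M is more luminous → Star B.
L ratio = 10^(0.4 |ΔM|) = 10^9.198 = 1.576×10^9

Star B is more luminous, by a factor of 1.58×10^9.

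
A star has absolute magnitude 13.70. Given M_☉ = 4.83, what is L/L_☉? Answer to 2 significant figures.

M − M_☉ = 13.70 − 4.83 = 8.870
L/L_☉ = 10^(−0.4 (M − M_☉)) = 10^-3.548 = 2.831×10^-4

L/L_☉ ≈ 2.8×10^-4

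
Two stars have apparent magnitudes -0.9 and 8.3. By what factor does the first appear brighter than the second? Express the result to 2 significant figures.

Magnitude difference = -9.2
Flux ratio = 10^(−0.4 Δm) = 10^(−0.4 × -9.2) = 10^3.680 = 4786

4800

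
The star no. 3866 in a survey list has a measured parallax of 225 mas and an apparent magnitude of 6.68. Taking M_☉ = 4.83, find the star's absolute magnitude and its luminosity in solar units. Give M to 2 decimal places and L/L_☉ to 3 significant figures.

d = 1/p = 1000/225 mas = 4.444 pc
M = m − 5 log₁₀ d + 5 = 6.68 − 5·0.6478 + 5 = 8.441
M − M_☉ = 8.441 − 4.83 = 3.611
L/L_☉ = 10^(−0.4 × 3.611) = 0.03594

M ≈ 8.44; L/L_☉ ≈ 0.0359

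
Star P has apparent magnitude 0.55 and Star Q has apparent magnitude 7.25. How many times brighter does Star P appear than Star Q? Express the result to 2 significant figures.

480

Δm = 0.55 − (7.25) = -6.70
Flux ratio = 10^(−0.4 Δm) = 10^(−0.4 × -6.70) = 10^2.680 = 478.6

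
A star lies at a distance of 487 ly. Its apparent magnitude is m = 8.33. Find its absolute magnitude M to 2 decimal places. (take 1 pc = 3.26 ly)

d = 487 ly / 3.26 = 149.4 pc
5 log₁₀(d/10 pc) = 5 log₁₀(149.4) − 5 = 5.872
M = m − 5 log₁₀(d/10) = 8.33 − 5.872 = 2.458

M ≈ 2.46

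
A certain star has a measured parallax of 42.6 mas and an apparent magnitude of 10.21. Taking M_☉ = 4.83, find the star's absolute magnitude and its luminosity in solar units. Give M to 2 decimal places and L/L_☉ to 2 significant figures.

M ≈ 8.36; L/L_☉ ≈ 0.039

d = 1/p = 1000/42.6 mas = 23.47 pc
M = m − 5 log₁₀ d + 5 = 10.21 − 5·1.3706 + 5 = 8.357
M − M_☉ = 8.357 − 4.83 = 3.527
L/L_☉ = 10^(−0.4 × 3.527) = 0.03883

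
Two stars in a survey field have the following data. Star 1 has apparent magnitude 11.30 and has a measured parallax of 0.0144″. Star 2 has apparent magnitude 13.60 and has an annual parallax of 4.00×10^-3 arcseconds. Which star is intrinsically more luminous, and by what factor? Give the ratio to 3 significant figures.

Star 2 is more luminous, by a factor of 1.56.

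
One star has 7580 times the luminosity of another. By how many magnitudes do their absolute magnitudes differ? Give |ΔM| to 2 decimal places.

|ΔM| ≈ 9.70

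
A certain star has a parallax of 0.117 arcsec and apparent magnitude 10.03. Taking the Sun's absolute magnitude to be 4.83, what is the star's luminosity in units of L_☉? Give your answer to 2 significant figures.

L/L_☉ ≈ 6.1×10^-3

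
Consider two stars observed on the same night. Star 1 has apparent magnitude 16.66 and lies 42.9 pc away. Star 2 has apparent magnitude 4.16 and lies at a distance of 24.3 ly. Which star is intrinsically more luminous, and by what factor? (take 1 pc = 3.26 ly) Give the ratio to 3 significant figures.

Star 2 is more luminous, by a factor of 3020.

Star 1: M = m − 5 log₁₀ d + 5 = 16.66 − 5·1.6325 + 5 = 13.498
Star 2: d = 24.3 ly / 3.26 = 7.454 pc
Star 2: M = m − 5 log₁₀ d + 5 = 4.16 − 5·0.8724 + 5 = 4.798
ΔM = M_1 − M_2 = 13.498 − (4.798) = 8.700; smaller M is more luminous → Star 2.
L ratio = 10^(0.4 |ΔM|) = 10^3.480 = 3019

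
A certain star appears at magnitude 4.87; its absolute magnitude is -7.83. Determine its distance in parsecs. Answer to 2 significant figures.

Distance modulus: m − M = 4.87 − (-7.83) = 12.700
m − M = 5 log₁₀ d − 5
log₁₀ d = (m − M)/5 + 1 = 3.5400
d = 10^3.5400 = 3467 pc

d ≈ 3500 pc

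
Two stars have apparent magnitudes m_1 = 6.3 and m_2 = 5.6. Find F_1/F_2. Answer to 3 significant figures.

Δm = 6.3 − (5.6) = 0.7
Flux ratio = 10^(−0.4 Δm) = 10^(−0.4 × 0.7) = 10^-0.280 = 0.5248

F_1/F_2 ≈ 0.525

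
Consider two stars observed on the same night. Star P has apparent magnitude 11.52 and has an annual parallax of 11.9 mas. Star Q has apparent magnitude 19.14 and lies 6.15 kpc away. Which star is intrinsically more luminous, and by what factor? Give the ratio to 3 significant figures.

Star Q is more luminous, by a factor of 4.80.

Star P: p = 11.9 mas = 0.0119″ → d = 1/p = 84.03 pc
Star P: M = m − 5 log₁₀ d + 5 = 11.52 − 5·1.9245 + 5 = 6.898
Star Q: d = 6.15 kpc = 6150 pc
Star Q: M = m − 5 log₁₀ d + 5 = 19.14 − 5·3.7889 + 5 = 5.196
ΔM = M_P − M_Q = 6.898 − (5.196) = 1.702; smaller M is more luminous → Star Q.
L ratio = 10^(0.4 |ΔM|) = 10^0.681 = 4.796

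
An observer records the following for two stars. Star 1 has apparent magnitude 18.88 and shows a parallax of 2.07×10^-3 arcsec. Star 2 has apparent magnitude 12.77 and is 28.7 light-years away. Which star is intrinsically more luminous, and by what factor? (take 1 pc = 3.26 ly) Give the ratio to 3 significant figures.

Star 1: d = 1/p = 1/2.07×10^-3″ = 483.1 pc
Star 1: M = m − 5 log₁₀ d + 5 = 18.88 − 5·2.6840 + 5 = 10.460
Star 2: d = 28.7 ly / 3.26 = 8.804 pc
Star 2: M = m − 5 log₁₀ d + 5 = 12.77 − 5·0.9447 + 5 = 13.047
ΔM = M_1 − M_2 = 10.460 − (13.047) = -2.587; smaller M is more luminous → Star 1.
L ratio = 10^(0.4 |ΔM|) = 10^1.035 = 10.83

Star 1 is more luminous, by a factor of 10.8.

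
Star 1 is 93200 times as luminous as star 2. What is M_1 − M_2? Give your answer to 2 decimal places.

Pogson: ΔM = −2.5 log₁₀(ratio) = −2.5 log₁₀(93200) = −2.5 × 4.9694 = -12.424
Star 1 is brighter, so it has the smaller magnitude: the difference is negative.

M_1 − M_2 ≈ -12.42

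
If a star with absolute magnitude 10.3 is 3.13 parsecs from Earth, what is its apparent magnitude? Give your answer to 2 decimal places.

m ≈ 7.78

m = M + 5 log₁₀ d − 5 = 10.3 + 5·0.4955 − 5 = 7.778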